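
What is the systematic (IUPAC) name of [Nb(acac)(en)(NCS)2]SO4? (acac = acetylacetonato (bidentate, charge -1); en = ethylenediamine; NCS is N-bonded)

The 1 sulfate counter-ion carries a total charge of -2, so each complex ion is 2+.
Ligand charges: 1×acetylacetonato (-1 each), 1×ethylenediamine (neutral), 2×isothiocyanato (-1 each); total -3. So Nb + (-3) = 2+, giving Nb = +5.
Ligands are named alphabetically: acetylacetonato before ethylenediamine before isothiocyanato.

(acetylacetonato)(ethylenediamine)diisothiocyanatoniobium(V) sulfate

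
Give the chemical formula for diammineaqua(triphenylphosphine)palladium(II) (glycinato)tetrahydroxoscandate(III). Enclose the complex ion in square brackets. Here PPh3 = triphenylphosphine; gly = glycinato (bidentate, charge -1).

Cation [Pd…]: ligand charges 0, Pd(II) ⇒ ion charge 2+.
Anion [Sc…]: ligand charges -5, Sc(III) ⇒ ion charge 2−.
One 2+ cation balances one 2− anion.

[Pd(H2O)(NH3)2(PPh3)][Sc(gly)(OH)4]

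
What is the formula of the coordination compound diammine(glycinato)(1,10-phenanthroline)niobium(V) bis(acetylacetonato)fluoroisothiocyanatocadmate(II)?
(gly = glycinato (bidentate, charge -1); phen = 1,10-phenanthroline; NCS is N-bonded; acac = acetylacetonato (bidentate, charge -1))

Cation [Nb…]: ligand charges -1, Nb(V) ⇒ ion charge 4+.
Anion [Cd…]: ligand charges -4, Cd(II) ⇒ ion charge 2−.
One 4+ cation requires 2 of the 2− anion.

[Nb(gly)(NH3)2(phen)][Cd(acac)2F(NCS)]2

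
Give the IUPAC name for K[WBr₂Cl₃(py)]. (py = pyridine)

The 1 potassium counter-ion carries a total charge of +1, so each complex ion is 1−.
Ligand charges: 1×pyridine (neutral), 3×chloro (-1 each), 2×bromo (-1 each); total -5. So W + (-5) = 1−, giving W = +4.
The complex ion is anionic, so tungsten takes the -ate form tungstate(IV).

potassium dibromotrichloro(pyridine)tungstate(IV)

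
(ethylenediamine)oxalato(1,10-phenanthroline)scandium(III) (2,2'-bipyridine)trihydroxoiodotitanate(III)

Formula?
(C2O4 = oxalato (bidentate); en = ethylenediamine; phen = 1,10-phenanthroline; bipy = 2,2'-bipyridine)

Cation [Sc…]: ligand charges -2, Sc(III) ⇒ ion charge 1+.
Anion [Ti…]: ligand charges -4, Ti(III) ⇒ ion charge 1−.
One 1+ cation balances one 1− anion.

[Sc(C2O4)(en)(phen)][Ti(bipy)I(OH)3]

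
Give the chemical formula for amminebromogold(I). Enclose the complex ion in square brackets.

[AuBr(NH3)]

Ligands: 1 ammine (NH3, neutral), 1 bromo (Br, -1). Ligand charge sum = -1.
With Au in oxidation state +1, the complex ion is [Au...].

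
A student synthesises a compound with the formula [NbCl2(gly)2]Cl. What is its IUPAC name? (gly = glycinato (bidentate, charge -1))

dichlorobis(glycinato)niobium(V) chloride

The 1 chloride counter-ion carries a total charge of -1, so each complex ion is 1+.
Ligand charges: 2×chloro (-1 each), 2×glycinato (-1 each); total -4. So Nb + (-4) = 1+, giving Nb = +5.
Ligands are named alphabetically: chloro before glycinato.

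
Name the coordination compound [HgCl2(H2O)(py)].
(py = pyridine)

There is no counter-ion, so the complex is neutral overall.
Ligand charges: 2×chloro (-1 each), 1×aqua (neutral), 1×pyridine (neutral); total -2. So Hg + (-2) = 0, giving Hg = +2.
Ligands are named alphabetically: aqua before chloro before pyridine.

aquadichloro(pyridine)mercury(II)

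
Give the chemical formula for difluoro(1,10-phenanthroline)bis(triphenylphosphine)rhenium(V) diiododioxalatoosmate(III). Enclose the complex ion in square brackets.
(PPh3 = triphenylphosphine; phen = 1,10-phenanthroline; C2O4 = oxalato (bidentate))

Cation [Re…]: ligand charges -2, Re(V) ⇒ ion charge 3+.
Anion [Os…]: ligand charges -6, Os(III) ⇒ ion charge 3−.
One 3+ cation balances one 3− anion.

[ReF2(phen)(PPh3)2][Os(C2O4)2I2]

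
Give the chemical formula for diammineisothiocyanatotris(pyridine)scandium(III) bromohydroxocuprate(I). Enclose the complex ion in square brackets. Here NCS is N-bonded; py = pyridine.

Cation [Sc…]: ligand charges -1, Sc(III) ⇒ ion charge 2+.
Anion [Cu…]: ligand charges -2, Cu(I) ⇒ ion charge 1−.

[Sc(NCS)(NH3)2(py)3][CuBr(OH)]2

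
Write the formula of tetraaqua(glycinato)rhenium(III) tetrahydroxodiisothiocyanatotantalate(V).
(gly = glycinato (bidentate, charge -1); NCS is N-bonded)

Cation [Re…]: ligand charges -1, Re(III) ⇒ ion charge 2+.
Anion [Ta…]: ligand charges -6, Ta(V) ⇒ ion charge 1−.
One 2+ cation requires 2 of the 1− anion.

[Re(gly)(H2O)4][Ta(NCS)2(OH)4]2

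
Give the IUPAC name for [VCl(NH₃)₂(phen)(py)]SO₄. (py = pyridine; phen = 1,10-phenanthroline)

diamminechloro(1,10-phenanthroline)(pyridine)vanadium(III) sulfate

The 1 sulfate counter-ion carries a total charge of -2, so each complex ion is 2+.
Ligand charges: 2×ammine (neutral), 1×pyridine (neutral), 1×chloro (-1 each), 1×1,10-phenanthroline (neutral); total -1. So V + (-1) = 2+, giving V = +3.
Ligands are named alphabetically: ammine before chloro before phenanthroline before pyridine.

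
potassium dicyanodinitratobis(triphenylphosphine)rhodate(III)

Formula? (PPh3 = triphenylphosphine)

K[Rh(CN)2(NO3)2(PPh3)2]

Ligands: 2 triphenylphosphine (PPh3, neutral), 2 nitrato (NO3, -1), 2 cyano (CN, -1). Ligand charge sum = -4.
With Rh in oxidation state +3, the complex ion is [Rh...]^1−.
Charge balance with potassium (+1) requires 1 complex ion per 1 potassium.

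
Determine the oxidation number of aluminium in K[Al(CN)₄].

+3

1 potassium outside the brackets (+1 each) → the complex ion is 1−.
Ligand charges: 4×CN = -4; sum -4.
Al + (-4) = 1− ⇒ Al is +3.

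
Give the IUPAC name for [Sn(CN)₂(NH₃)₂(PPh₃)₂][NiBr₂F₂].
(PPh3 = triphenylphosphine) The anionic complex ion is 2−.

Both ions are complex: the cation is named first with the plain metal name, the anion second with the -ate form; each ion's ligands are alphabetised independently.
The complex anion is given as 2−; its ligand charges sum to -4, so Ni = +2.
A 1:1 salt means the cation carries the equal and opposite charge, 2+.
Cation: ligand charges sum to -2; for the ion to be 2+, Sn = +4.

diamminedicyanobis(triphenylphosphine)tin(IV) dibromodifluoronickelate(II)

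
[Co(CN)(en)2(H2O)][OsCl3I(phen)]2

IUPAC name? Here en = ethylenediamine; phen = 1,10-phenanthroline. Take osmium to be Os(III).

Both ions are complex: the cation is named first with the plain metal name, the anion second with the -ate form; each ion's ligands are alphabetised independently.
Os is given as +3; the anion's ligand charges sum to -4, so the complex anion is 1−.
With 2 anions per cation, the cation must be 2×1 = 2+.
Cation: ligand charges sum to -1; for the ion to be 2+, Co = +3.

aquacyanobis(ethylenediamine)cobalt(III) trichloroiodo(1,10-phenanthroline)osmate(III)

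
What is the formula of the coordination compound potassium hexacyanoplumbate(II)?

Ligands: 6 cyano (CN, -1). Ligand charge sum = -6.
With Pb in oxidation state +2, the complex ion is [Pb...]^4−.
Charge balance with potassium (+1) requires 1 complex ion per 4 potassium.

K4[Pb(CN)6]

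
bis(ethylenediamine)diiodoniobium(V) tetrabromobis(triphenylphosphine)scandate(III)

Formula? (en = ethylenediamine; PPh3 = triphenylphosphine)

[Nb(en)2I2][ScBr4(PPh3)2]3

Cation [Nb…]: ligand charges -2, Nb(V) ⇒ ion charge 3+.
Anion [Sc…]: ligand charges -4, Sc(III) ⇒ ion charge 1−.
One 3+ cation requires 3 of the 1− anion.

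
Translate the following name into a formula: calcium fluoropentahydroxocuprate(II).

Ca2[CuF(OH)5]

Ligands: 5 hydroxo (OH, -1), 1 fluoro (F, -1). Ligand charge sum = -6.
With Cu in oxidation state +2, the complex ion is [Cu...]^4−.
Charge balance with calcium (+2) requires 1 complex ion per 2 calcium.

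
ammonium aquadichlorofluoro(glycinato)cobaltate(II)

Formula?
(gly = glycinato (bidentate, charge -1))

(NH4)2[CoCl2F(gly)(H2O)]

Ligands: 2 chloro (Cl, -1), 1 aqua (H2O, neutral), 1 fluoro (F, -1), 1 glycinato (gly, -1). Ligand charge sum = -4.
Charge balance with ammonium (+1) requires 1 complex ion per 2 ammonium.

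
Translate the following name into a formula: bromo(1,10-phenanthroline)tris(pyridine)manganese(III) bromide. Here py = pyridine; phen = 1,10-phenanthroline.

Ligands: 3 pyridine (py, neutral), 1 bromo (Br, -1), 1 1,10-phenanthroline (phen, neutral). Ligand charge sum = -1.
With Mn in oxidation state +3, the complex ion is [Mn...]^2+.
Charge balance with bromide (-1) requires 1 complex ion per 2 bromide.

[MnBr(phen)(py)3]Br2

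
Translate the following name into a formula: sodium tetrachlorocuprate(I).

Na3[CuCl4]

Ligands: 4 chloro (Cl, -1). Ligand charge sum = -4.
With Cu in oxidation state +1, the complex ion is [Cu...]^3−.
Charge balance with sodium (+1) requires 1 complex ion per 3 sodium.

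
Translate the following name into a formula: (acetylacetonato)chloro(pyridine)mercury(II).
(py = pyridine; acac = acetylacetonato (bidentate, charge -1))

[Hg(acac)Cl(py)]

Ligands: 1 pyridine (py, neutral), 1 acetylacetonato (acac, -1), 1 chloro (Cl, -1). Ligand charge sum = -2.
With Hg in oxidation state +2, the complex ion is [Hg...].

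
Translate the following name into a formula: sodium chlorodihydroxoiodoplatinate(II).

Na2[PtClI(OH)2]

Ligands: 1 iodo (I, -1), 2 hydroxo (OH, -1), 1 chloro (Cl, -1). Ligand charge sum = -4.
Charge balance with sodium (+1) requires 1 complex ion per 2 sodium.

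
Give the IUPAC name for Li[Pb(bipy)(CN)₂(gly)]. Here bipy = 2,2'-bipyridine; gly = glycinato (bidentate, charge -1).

lithium (2,2'-bipyridine)dicyano(glycinato)plumbate(II)

The 1 lithium counter-ion carries a total charge of +1, so each complex ion is 1−.
Ligand charges: 1×2,2'-bipyridine (neutral), 1×glycinato (-1 each), 2×cyano (-1 each); total -3. So Pb + (-3) = 1−, giving Pb = +2.
Ligands are named alphabetically: bipyridine before cyano before glycinato.
The complex ion is anionic, so lead takes the -ate form plumbate(II).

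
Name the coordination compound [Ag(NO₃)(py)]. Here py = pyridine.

There is no counter-ion, so the complex is neutral overall.
Ligand charges: 1×pyridine (neutral), 1×nitrato (-1 each); total -1. So Ag + (-1) = 0, giving Ag = +1.
Ligands are named alphabetically: nitrato before pyridine.

nitrato(pyridine)silver(I)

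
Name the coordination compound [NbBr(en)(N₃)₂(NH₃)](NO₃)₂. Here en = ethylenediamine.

The 2 nitrate counter-ions carry a total charge of -2, so each complex ion is 2+.
Ligand charges: 1×bromo (-1 each), 1×ethylenediamine (neutral), 1×ammine (neutral), 2×azido (-1 each); total -3. So Nb + (-3) = 2+, giving Nb = +5.
Ligands are named alphabetically: ammine before azido before bromo before ethylenediamine.

amminediazidobromo(ethylenediamine)niobium(V) nitrate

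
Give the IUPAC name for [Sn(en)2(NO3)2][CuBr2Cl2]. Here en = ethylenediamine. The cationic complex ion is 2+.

Both ions are complex: the cation is named first with the plain metal name, the anion second with the -ate form; each ion's ligands are alphabetised independently.
The complex cation is given as 2+; its ligand charges sum to -2, so Sn = +4.
A 1:1 salt means the anion carries the equal and opposite charge, 2−.
Anion: ligand charges sum to -4; for the ion to be 2−, Cu = +2.

bis(ethylenediamine)dinitratotin(IV) dibromodichlorocuprate(II)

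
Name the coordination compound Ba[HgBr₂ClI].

The 1 barium counter-ion carries a total charge of +2, so each complex ion is 2−.
Ligand charges: 2×bromo (-1 each), 1×chloro (-1 each), 1×iodo (-1 each); total -4. So Hg + (-4) = 2−, giving Hg = +2.
Ligands are named alphabetically: bromo before chloro before iodo.
The complex ion is anionic, so mercury takes the -ate form mercurate(II).

barium dibromochloroiodomercurate(II)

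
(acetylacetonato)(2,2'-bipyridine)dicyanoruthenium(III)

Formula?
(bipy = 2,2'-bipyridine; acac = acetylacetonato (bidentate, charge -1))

Ligands: 1 2,2'-bipyridine (bipy, neutral), 2 cyano (CN, -1), 1 acetylacetonato (acac, -1). Ligand charge sum = -3.
With Ru in oxidation state +3, the complex ion is [Ru...].

[Ru(acac)(bipy)(CN)2]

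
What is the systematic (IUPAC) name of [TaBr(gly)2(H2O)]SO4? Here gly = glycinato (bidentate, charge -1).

aquabromobis(glycinato)tantalum(V) sulfate

The 1 sulfate counter-ion carries a total charge of -2, so each complex ion is 2+.
Ligand charges: 1×aqua (neutral), 1×bromo (-1 each), 2×glycinato (-1 each); total -3. So Ta + (-3) = 2+, giving Ta = +5.
Ligands are named alphabetically: aqua before bromo before glycinato.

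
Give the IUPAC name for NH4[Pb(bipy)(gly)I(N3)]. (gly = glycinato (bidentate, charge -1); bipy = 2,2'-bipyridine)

ammonium azido(2,2'-bipyridine)(glycinato)iodoplumbate(II)

The 1 ammonium counter-ion carries a total charge of +1, so each complex ion is 1−.
Ligand charges: 1×iodo (-1 each), 1×azido (-1 each), 1×glycinato (-1 each), 1×2,2'-bipyridine (neutral); total -3. So Pb + (-3) = 1−, giving Pb = +2.
Ligands are named alphabetically: azido before bipyridine before glycinato before iodo.
The complex ion is anionic, so lead takes the -ate form plumbate(II).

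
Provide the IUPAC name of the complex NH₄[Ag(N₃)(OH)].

ammonium azidohydroxoargentate(I)

The 1 ammonium counter-ion carries a total charge of +1, so each complex ion is 1−.
Ligand charges: 1×hydroxo (-1 each), 1×azido (-1 each); total -2. So Ag + (-2) = 1−, giving Ag = +1.
Ligands are named alphabetically: azido before hydroxo.
The complex ion is anionic, so silver takes the -ate form argentate(I).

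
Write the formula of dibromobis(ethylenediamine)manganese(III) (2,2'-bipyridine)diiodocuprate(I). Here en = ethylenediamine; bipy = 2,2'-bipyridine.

Cation [Mn…]: ligand charges -2, Mn(III) ⇒ ion charge 1+.
Anion [Cu…]: ligand charges -2, Cu(I) ⇒ ion charge 1−.
One 1+ cation balances one 1− anion.

[MnBr2(en)2][Cu(bipy)I2]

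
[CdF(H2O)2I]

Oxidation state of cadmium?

+2

No counter-ion: the bracketed complex is neutral.
Ligand charges: 2×H2O neutral; 1×I = -1; 1×F = -1; sum -2.
Cd + (-2) = 0 ⇒ Cd is +2.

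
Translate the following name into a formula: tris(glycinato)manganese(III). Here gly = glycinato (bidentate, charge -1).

Ligands: 3 glycinato (gly, -1). Ligand charge sum = -3.
With Mn in oxidation state +3, the complex ion is [Mn...].

[Mn(gly)3]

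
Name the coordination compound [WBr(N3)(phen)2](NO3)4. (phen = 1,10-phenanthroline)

azidobromobis(1,10-phenanthroline)tungsten(VI) nitrate

The 4 nitrate counter-ions carry a total charge of -4, so each complex ion is 4+.
Ligand charges: 1×bromo (-1 each), 2×1,10-phenanthroline (neutral), 1×azido (-1 each); total -2. So W + (-2) = 4+, giving W = +6.
Ligands are named alphabetically: azido before bromo before phenanthroline.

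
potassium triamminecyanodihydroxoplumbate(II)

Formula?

K[Pb(CN)(NH3)3(OH)2]

Ligands: 3 ammine (NH3, neutral), 1 cyano (CN, -1), 2 hydroxo (OH, -1). Ligand charge sum = -3.
With Pb in oxidation state +2, the complex ion is [Pb...]^1−.
Charge balance with potassium (+1) requires 1 complex ion per 1 potassium.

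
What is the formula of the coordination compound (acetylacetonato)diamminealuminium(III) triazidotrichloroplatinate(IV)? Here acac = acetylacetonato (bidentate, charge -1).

Cation [Al…]: ligand charges -1, Al(III) ⇒ ion charge 2+.
Anion [Pt…]: ligand charges -6, Pt(IV) ⇒ ion charge 2−.
One 2+ cation balances one 2− anion.

[Al(acac)(NH3)2][PtCl3(N3)3]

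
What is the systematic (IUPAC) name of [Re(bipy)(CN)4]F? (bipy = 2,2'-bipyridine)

(2,2'-bipyridine)tetracyanorhenium(V) fluoride

The 1 fluoride counter-ion carries a total charge of -1, so each complex ion is 1+.
Ligand charges: 1×2,2'-bipyridine (neutral), 4×cyano (-1 each); total -4. So Re + (-4) = 1+, giving Re = +5.
Ligands are named alphabetically: bipyridine before cyano.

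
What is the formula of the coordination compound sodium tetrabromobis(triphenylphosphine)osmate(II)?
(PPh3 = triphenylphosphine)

Na2[OsBr4(PPh3)2]

Ligands: 4 bromo (Br, -1), 2 triphenylphosphine (PPh3, neutral). Ligand charge sum = -4.
With Os in oxidation state +2, the complex ion is [Os...]^2−.
Charge balance with sodium (+1) requires 1 complex ion per 2 sodium.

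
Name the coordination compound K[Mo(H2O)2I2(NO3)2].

potassium diaquadiiododinitratomolybdate(III)

The 1 potassium counter-ion carries a total charge of +1, so each complex ion is 1−.
Ligand charges: 2×nitrato (-1 each), 2×aqua (neutral), 2×iodo (-1 each); total -4. So Mo + (-4) = 1−, giving Mo = +3.
Ligands are named alphabetically: aqua before iodo before nitrato.
The complex ion is anionic, so molybdenum takes the -ate form molybdate(III).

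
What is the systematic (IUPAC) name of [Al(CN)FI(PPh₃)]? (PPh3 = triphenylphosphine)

There is no counter-ion, so the complex is neutral overall.
Ligand charges: 1×cyano (-1 each), 1×iodo (-1 each), 1×fluoro (-1 each), 1×triphenylphosphine (neutral); total -3. So Al + (-3) = 0, giving Al = +3.
Ligands are named alphabetically: cyano before fluoro before iodo before triphenylphosphine.

cyanofluoroiodo(triphenylphosphine)aluminium(III)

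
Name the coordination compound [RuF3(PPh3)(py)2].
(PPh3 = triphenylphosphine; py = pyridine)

trifluorobis(pyridine)(triphenylphosphine)ruthenium(III)

There is no counter-ion, so the complex is neutral overall.
Ligand charges: 1×triphenylphosphine (neutral), 3×fluoro (-1 each), 2×pyridine (neutral); total -3. So Ru + (-3) = 0, giving Ru = +3.
Ligands are named alphabetically: fluoro before pyridine before triphenylphosphine.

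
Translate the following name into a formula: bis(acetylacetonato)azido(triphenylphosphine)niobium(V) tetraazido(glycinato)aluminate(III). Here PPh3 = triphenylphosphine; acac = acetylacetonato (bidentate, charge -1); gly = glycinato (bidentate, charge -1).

[Nb(acac)2(N3)(PPh3)][Al(gly)(N3)4]

Cation [Nb…]: ligand charges -3, Nb(V) ⇒ ion charge 2+.
Anion [Al…]: ligand charges -5, Al(III) ⇒ ion charge 2−.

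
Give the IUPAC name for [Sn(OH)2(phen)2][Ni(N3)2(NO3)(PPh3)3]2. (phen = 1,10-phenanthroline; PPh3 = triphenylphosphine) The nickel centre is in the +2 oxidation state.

Both ions are complex: the cation is named first with the plain metal name, the anion second with the -ate form; each ion's ligands are alphabetised independently.
Ni is given as +2; the anion's ligand charges sum to -3, so the complex anion is 1−.
With 2 anions per cation, the cation must be 2×1 = 2+.
Cation: ligand charges sum to -2; for the ion to be 2+, Sn = +4.

dihydroxobis(1,10-phenanthroline)tin(IV) diazidonitratotris(triphenylphosphine)nickelate(II)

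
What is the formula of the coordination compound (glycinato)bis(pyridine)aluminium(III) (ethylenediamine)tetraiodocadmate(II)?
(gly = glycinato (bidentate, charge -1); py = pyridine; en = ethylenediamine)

Cation [Al…]: ligand charges -1, Al(III) ⇒ ion charge 2+.
Anion [Cd…]: ligand charges -4, Cd(II) ⇒ ion charge 2−.

[Al(gly)(py)2][Cd(en)I4]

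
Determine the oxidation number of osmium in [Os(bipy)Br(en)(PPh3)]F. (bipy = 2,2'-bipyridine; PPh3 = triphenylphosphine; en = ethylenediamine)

+2

1 fluoride outside the brackets (-1 each) → the complex ion is 1+.
Ligand charges: 1×bipy neutral; 1×PPh3 neutral; 1×Br = -1; 1×en neutral; sum -1.
Os + (-1) = 1+ ⇒ Os is +2.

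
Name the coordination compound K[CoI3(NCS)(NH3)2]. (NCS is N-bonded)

The 1 potassium counter-ion carries a total charge of +1, so each complex ion is 1−.
Ligand charges: 2×ammine (neutral), 1×isothiocyanato (-1 each), 3×iodo (-1 each); total -4. So Co + (-4) = 1−, giving Co = +3.
Ligands are named alphabetically: ammine before iodo before isothiocyanato.
The complex ion is anionic, so cobalt takes the -ate form cobaltate(III).

potassium diamminetriiodoisothiocyanatocobaltate(III)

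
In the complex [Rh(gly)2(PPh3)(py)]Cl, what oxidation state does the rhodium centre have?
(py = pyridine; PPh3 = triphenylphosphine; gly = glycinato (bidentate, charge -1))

1 chloride outside the brackets (-1 each) → the complex ion is 1+.
Ligand charges: 1×py neutral; 1×PPh3 neutral; 2×gly = -2; sum -2.
Rh + (-2) = 1+ ⇒ Rh is +3.

+3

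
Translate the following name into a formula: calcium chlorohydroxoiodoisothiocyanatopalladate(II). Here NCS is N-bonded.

Ca[PdClI(NCS)(OH)]

Ligands: 1 iodo (I, -1), 1 isothiocyanato (NCS, -1), 1 hydroxo (OH, -1), 1 chloro (Cl, -1). Ligand charge sum = -4.
With Pd in oxidation state +2, the complex ion is [Pd...]^2−.
Charge balance with calcium (+2) requires 1 complex ion per 1 calcium.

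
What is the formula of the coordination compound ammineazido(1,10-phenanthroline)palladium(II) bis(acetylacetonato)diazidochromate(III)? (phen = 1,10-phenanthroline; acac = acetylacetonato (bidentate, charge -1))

[Pd(N3)(NH3)(phen)][Cr(acac)2(N3)2]

Cation [Pd…]: ligand charges -1, Pd(II) ⇒ ion charge 1+.
Anion [Cr…]: ligand charges -4, Cr(III) ⇒ ion charge 1−.
One 1+ cation balances one 1− anion.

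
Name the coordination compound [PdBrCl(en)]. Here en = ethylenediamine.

There is no counter-ion, so the complex is neutral overall.
Ligand charges: 1×ethylenediamine (neutral), 1×chloro (-1 each), 1×bromo (-1 each); total -2. So Pd + (-2) = 0, giving Pd = +2.
Ligands are named alphabetically: bromo before chloro before ethylenediamine.

bromochloro(ethylenediamine)palladium(II)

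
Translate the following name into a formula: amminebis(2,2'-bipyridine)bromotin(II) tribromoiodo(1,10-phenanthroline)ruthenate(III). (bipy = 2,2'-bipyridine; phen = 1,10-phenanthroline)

Cation [Sn…]: ligand charges -1, Sn(II) ⇒ ion charge 1+.
Anion [Ru…]: ligand charges -4, Ru(III) ⇒ ion charge 1−.
One 1+ cation balances one 1− anion.

[Sn(bipy)2Br(NH3)][RuBr3I(phen)]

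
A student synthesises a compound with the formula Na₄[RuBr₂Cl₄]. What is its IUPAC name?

sodium dibromotetrachlororuthenate(II)

The 4 sodium counter-ions carry a total charge of +4, so each complex ion is 4−.
Ligand charges: 4×chloro (-1 each), 2×bromo (-1 each); total -6. So Ru + (-6) = 4−, giving Ru = +2.
Ligands are named alphabetically: bromo before chloro.
The complex ion is anionic, so ruthenium takes the -ate form ruthenate(II).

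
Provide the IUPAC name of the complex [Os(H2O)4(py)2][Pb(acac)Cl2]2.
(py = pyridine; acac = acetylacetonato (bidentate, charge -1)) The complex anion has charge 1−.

tetraaquabis(pyridine)osmium(II) (acetylacetonato)dichloroplumbate(II)

Both ions are complex: the cation is named first with the plain metal name, the anion second with the -ate form; each ion's ligands are alphabetised independently.
The complex anion is given as 1−; its ligand charges sum to -3, so Pb = +2.
With 2 anions per cation, the cation must be 2×1 = 2+.
Cation: ligand charges sum to 0; for the ion to be 2+, Os = +2.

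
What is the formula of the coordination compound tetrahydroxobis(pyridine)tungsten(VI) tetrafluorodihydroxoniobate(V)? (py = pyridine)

[W(OH)4(py)2][NbF4(OH)2]2

Cation [W…]: ligand charges -4, W(VI) ⇒ ion charge 2+.
Anion [Nb…]: ligand charges -6, Nb(V) ⇒ ion charge 1−.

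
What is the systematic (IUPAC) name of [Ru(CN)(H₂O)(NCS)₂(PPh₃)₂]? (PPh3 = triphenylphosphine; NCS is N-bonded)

There is no counter-ion, so the complex is neutral overall.
Ligand charges: 2×triphenylphosphine (neutral), 1×cyano (-1 each), 2×isothiocyanato (-1 each), 1×aqua (neutral); total -3. So Ru + (-3) = 0, giving Ru = +3.
Ligands are named alphabetically: aqua before cyano before isothiocyanato before triphenylphosphine.

aquacyanodiisothiocyanatobis(triphenylphosphine)ruthenium(III)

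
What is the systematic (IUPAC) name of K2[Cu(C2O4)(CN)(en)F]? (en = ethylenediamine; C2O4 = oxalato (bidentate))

potassium cyano(ethylenediamine)fluorooxalatocuprate(II)

The 2 potassium counter-ions carry a total charge of +2, so each complex ion is 2−.
Ligand charges: 1×ethylenediamine (neutral), 1×fluoro (-1 each), 1×oxalato (-2 each), 1×cyano (-1 each); total -4. So Cu + (-4) = 2−, giving Cu = +2.
The complex ion is anionic, so copper takes the -ate form cuprate(II).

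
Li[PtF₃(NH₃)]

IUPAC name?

lithium amminetrifluoroplatinate(II)

The 1 lithium counter-ion carries a total charge of +1, so each complex ion is 1−.
Ligand charges: 1×ammine (neutral), 3×fluoro (-1 each); total -3. So Pt + (-3) = 1−, giving Pt = +2.
The complex ion is anionic, so platinum takes the -ate form platinate(II).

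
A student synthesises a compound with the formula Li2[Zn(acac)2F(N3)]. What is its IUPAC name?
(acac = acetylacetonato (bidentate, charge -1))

lithium bis(acetylacetonato)azidofluorozincate(II)

The 2 lithium counter-ions carry a total charge of +2, so each complex ion is 2−.
Ligand charges: 2×acetylacetonato (-1 each), 1×fluoro (-1 each), 1×azido (-1 each); total -4. So Zn + (-4) = 2−, giving Zn = +2.
Ligands are named alphabetically: acetylacetonato before azido before fluoro.
The complex ion is anionic, so zinc takes the -ate form zincate(II).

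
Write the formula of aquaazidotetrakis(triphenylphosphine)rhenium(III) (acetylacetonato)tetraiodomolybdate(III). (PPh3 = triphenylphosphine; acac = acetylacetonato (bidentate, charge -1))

Cation [Re…]: ligand charges -1, Re(III) ⇒ ion charge 2+.
Anion [Mo…]: ligand charges -5, Mo(III) ⇒ ion charge 2−.

[Re(H2O)(N3)(PPh3)4][Mo(acac)I4]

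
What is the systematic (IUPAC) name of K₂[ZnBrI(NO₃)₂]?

The 2 potassium counter-ions carry a total charge of +2, so each complex ion is 2−.
Ligand charges: 2×nitrato (-1 each), 1×iodo (-1 each), 1×bromo (-1 each); total -4. So Zn + (-4) = 2−, giving Zn = +2.
Ligands are named alphabetically: bromo before iodo before nitrato.
The complex ion is anionic, so zinc takes the -ate form zincate(II).

potassium bromoiododinitratozincate(II)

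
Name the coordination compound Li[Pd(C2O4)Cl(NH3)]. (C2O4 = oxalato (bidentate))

The 1 lithium counter-ion carries a total charge of +1, so each complex ion is 1−.
Ligand charges: 1×ammine (neutral), 1×oxalato (-2 each), 1×chloro (-1 each); total -3. So Pd + (-3) = 1−, giving Pd = +2.
Ligands are named alphabetically: ammine before chloro before oxalato.
The complex ion is anionic, so palladium takes the -ate form palladate(II).

lithium amminechlorooxalatopalladate(II)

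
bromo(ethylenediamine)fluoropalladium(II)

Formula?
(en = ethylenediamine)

Ligands: 1 bromo (Br, -1), 1 fluoro (F, -1), 1 ethylenediamine (en, neutral). Ligand charge sum = -2.
With Pd in oxidation state +2, the complex ion is [Pd...].

[PdBr(en)F]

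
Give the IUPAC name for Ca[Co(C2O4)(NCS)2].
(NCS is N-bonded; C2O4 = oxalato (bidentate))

calcium diisothiocyanatooxalatocobaltate(II)

The 1 calcium counter-ion carries a total charge of +2, so each complex ion is 2−.
Ligand charges: 2×isothiocyanato (-1 each), 1×oxalato (-2 each); total -4. So Co + (-4) = 2−, giving Co = +2.
The complex ion is anionic, so cobalt takes the -ate form cobaltate(II).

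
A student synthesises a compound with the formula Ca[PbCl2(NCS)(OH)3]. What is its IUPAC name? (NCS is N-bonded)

calcium dichlorotrihydroxoisothiocyanatoplumbate(IV)

The 1 calcium counter-ion carries a total charge of +2, so each complex ion is 2−.
Ligand charges: 1×isothiocyanato (-1 each), 3×hydroxo (-1 each), 2×chloro (-1 each); total -6. So Pb + (-6) = 2−, giving Pb = +4.
Ligands are named alphabetically: chloro before hydroxo before isothiocyanato.
The complex ion is anionic, so lead takes the -ate form plumbate(IV).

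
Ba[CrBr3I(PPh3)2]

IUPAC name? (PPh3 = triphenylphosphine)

The 1 barium counter-ion carries a total charge of +2, so each complex ion is 2−.
Ligand charges: 3×bromo (-1 each), 2×triphenylphosphine (neutral), 1×iodo (-1 each); total -4. So Cr + (-4) = 2−, giving Cr = +2.
Ligands are named alphabetically: bromo before iodo before triphenylphosphine.
The complex ion is anionic, so chromium takes the -ate form chromate(II).

barium tribromoiodobis(triphenylphosphine)chromate(II)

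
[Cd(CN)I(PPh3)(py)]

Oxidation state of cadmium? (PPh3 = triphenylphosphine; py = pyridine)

No counter-ion: the bracketed complex is neutral.
Ligand charges: 1×I = -1; 1×PPh3 neutral; 1×py neutral; 1×CN = -1; sum -2.
Cd + (-2) = 0 ⇒ Cd is +2.

+2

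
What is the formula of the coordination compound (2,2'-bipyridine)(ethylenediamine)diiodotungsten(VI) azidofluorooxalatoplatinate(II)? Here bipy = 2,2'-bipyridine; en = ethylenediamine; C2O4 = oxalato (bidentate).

[W(bipy)(en)I2][Pt(C2O4)F(N3)]2

Cation [W…]: ligand charges -2, W(VI) ⇒ ion charge 4+.
Anion [Pt…]: ligand charges -4, Pt(II) ⇒ ion charge 2−.
One 4+ cation requires 2 of the 2− anion.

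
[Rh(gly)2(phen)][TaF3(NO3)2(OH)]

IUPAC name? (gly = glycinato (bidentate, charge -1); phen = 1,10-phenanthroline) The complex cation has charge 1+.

The complex cation is given as 1+; its ligand charges sum to -2, so Rh = +3.
A 1:1 salt means the anion carries the equal and opposite charge, 1−.
Anion: ligand charges sum to -6; for the ion to be 1−, Ta = +5.

bis(glycinato)(1,10-phenanthroline)rhodium(III) trifluorohydroxodinitratotantalate(V)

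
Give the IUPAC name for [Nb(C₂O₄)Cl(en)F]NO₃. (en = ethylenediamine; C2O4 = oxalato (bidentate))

The 1 nitrate counter-ion carries a total charge of -1, so each complex ion is 1+.
Ligand charges: 1×fluoro (-1 each), 1×ethylenediamine (neutral), 1×oxalato (-2 each), 1×chloro (-1 each); total -4. So Nb + (-4) = 1+, giving Nb = +5.
Ligands are named alphabetically: chloro before ethylenediamine before fluoro before oxalato.

chloro(ethylenediamine)fluorooxalatoniobium(V) nitrate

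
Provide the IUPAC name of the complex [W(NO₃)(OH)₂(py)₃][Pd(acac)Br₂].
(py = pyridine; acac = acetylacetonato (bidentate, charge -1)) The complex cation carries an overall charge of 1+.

The complex cation is given as 1+; its ligand charges sum to -3, so W = +4.
A 1:1 salt means the anion carries the equal and opposite charge, 1−.
Anion: ligand charges sum to -3; for the ion to be 1−, Pd = +2.

dihydroxonitratotris(pyridine)tungsten(IV) (acetylacetonato)dibromopalladate(II)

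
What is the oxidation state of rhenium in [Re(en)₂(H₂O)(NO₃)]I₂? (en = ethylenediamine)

2 iodide outside the brackets (-1 each) → the complex ion is 2+.
Ligand charges: 2×en neutral; 1×NO3 = -1; 1×H2O neutral; sum -1.
Re + (-1) = 2+ ⇒ Re is +3.

+3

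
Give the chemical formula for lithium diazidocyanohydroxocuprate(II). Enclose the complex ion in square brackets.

Ligands: 2 azido (N3, -1), 1 cyano (CN, -1), 1 hydroxo (OH, -1). Ligand charge sum = -4.
With Cu in oxidation state +2, the complex ion is [Cu...]^2−.
Charge balance with lithium (+1) requires 1 complex ion per 2 lithium.

Li2[Cu(CN)(N3)2(OH)]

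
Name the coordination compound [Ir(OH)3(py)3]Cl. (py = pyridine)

trihydroxotris(pyridine)iridium(IV) chloride

The 1 chloride counter-ion carries a total charge of -1, so each complex ion is 1+.
Ligand charges: 3×pyridine (neutral), 3×hydroxo (-1 each); total -3. So Ir + (-3) = 1+, giving Ir = +4.
Ligands are named alphabetically: hydroxo before pyridine.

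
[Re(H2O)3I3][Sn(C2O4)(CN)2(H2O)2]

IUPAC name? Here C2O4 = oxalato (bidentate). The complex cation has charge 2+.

Both ions are complex: the cation is named first with the plain metal name, the anion second with the -ate form; each ion's ligands are alphabetised independently.
The complex cation is given as 2+; its ligand charges sum to -3, so Re = +5.
A 1:1 salt means the anion carries the equal and opposite charge, 2−.
Anion: ligand charges sum to -4; for the ion to be 2−, Sn = +2.

triaquatriiodorhenium(V) diaquadicyanooxalatostannate(II)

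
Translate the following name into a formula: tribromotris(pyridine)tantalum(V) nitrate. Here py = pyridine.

[TaBr3(py)3](NO3)2

Ligands: 3 bromo (Br, -1), 3 pyridine (py, neutral). Ligand charge sum = -3.
With Ta in oxidation state +5, the complex ion is [Ta...]^2+.
Charge balance with nitrate (-1) requires 1 complex ion per 2 nitrate.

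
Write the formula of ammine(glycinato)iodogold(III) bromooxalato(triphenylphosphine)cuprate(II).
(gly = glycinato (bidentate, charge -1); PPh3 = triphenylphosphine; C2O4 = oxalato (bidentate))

[Au(gly)I(NH3)][CuBr(C2O4)(PPh3)]

Cation [Au…]: ligand charges -2, Au(III) ⇒ ion charge 1+.
Anion [Cu…]: ligand charges -3, Cu(II) ⇒ ion charge 1−.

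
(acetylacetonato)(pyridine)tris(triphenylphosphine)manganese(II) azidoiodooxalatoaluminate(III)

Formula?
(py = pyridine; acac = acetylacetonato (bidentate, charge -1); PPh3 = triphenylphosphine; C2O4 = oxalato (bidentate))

Cation [Mn…]: ligand charges -1, Mn(II) ⇒ ion charge 1+.
Anion [Al…]: ligand charges -4, Al(III) ⇒ ion charge 1−.
One 1+ cation balances one 1− anion.

[Mn(acac)(PPh3)3(py)][Al(C2O4)I(N3)]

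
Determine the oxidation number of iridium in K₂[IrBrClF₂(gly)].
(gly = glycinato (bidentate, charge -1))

2 potassium outside the brackets (+1 each) → the complex ion is 2−.
Ligand charges: 1×gly = -1; 2×F = -2; 1×Cl = -1; 1×Br = -1; sum -5.
Ir + (-5) = 2− ⇒ Ir is +3.

+3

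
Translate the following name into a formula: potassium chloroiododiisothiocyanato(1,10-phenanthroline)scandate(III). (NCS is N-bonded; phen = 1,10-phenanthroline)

Ligands: 1 iodo (I, -1), 1 chloro (Cl, -1), 2 isothiocyanato (NCS, -1), 1 1,10-phenanthroline (phen, neutral). Ligand charge sum = -4.
Charge balance with potassium (+1) requires 1 complex ion per 1 potassium.

K[ScClI(NCS)2(phen)]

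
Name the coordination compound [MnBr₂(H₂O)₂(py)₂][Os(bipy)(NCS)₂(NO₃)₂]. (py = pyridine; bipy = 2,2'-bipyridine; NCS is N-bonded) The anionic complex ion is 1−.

Both ions are complex: the cation is named first with the plain metal name, the anion second with the -ate form; each ion's ligands are alphabetised independently.
The complex anion is given as 1−; its ligand charges sum to -4, so Os = +3.
A 1:1 salt means the cation carries the equal and opposite charge, 1+.
Cation: ligand charges sum to -2; for the ion to be 1+, Mn = +3.

diaquadibromobis(pyridine)manganese(III) (2,2'-bipyridine)diisothiocyanatodinitratoosmate(III)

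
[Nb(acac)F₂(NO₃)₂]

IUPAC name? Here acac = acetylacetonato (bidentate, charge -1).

There is no counter-ion, so the complex is neutral overall.
Ligand charges: 2×fluoro (-1 each), 2×nitrato (-1 each), 1×acetylacetonato (-1 each); total -5. So Nb + (-5) = 0, giving Nb = +5.
Ligands are named alphabetically: acetylacetonato before fluoro before nitrato.

(acetylacetonato)difluorodinitratoniobium(V)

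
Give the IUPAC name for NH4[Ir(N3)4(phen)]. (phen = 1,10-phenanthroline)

The 1 ammonium counter-ion carries a total charge of +1, so each complex ion is 1−.
Ligand charges: 4×azido (-1 each), 1×1,10-phenanthroline (neutral); total -4. So Ir + (-4) = 1−, giving Ir = +3.
The complex ion is anionic, so iridium takes the -ate form iridate(III).

ammonium tetraazido(1,10-phenanthroline)iridate(III)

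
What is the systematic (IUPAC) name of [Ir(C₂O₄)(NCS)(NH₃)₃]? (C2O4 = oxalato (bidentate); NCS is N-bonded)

There is no counter-ion, so the complex is neutral overall.
Ligand charges: 1×oxalato (-2 each), 1×isothiocyanato (-1 each), 3×ammine (neutral); total -3. So Ir + (-3) = 0, giving Ir = +3.
Ligands are named alphabetically: ammine before isothiocyanato before oxalato.

triammineisothiocyanatooxalatoiridium(III)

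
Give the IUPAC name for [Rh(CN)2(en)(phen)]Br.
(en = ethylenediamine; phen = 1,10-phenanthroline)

The 1 bromide counter-ion carries a total charge of -1, so each complex ion is 1+.
Ligand charges: 1×ethylenediamine (neutral), 1×1,10-phenanthroline (neutral), 2×cyano (-1 each); total -2. So Rh + (-2) = 1+, giving Rh = +3.
Ligands are named alphabetically: cyano before ethylenediamine before phenanthroline.

dicyano(ethylenediamine)(1,10-phenanthroline)rhodium(III) bromide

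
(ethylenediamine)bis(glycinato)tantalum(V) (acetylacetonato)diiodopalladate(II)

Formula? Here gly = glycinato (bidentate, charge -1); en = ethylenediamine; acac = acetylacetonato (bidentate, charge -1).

Cation [Ta…]: ligand charges -2, Ta(V) ⇒ ion charge 3+.
Anion [Pd…]: ligand charges -3, Pd(II) ⇒ ion charge 1−.
One 3+ cation requires 3 of the 1− anion.

[Ta(en)(gly)2][Pd(acac)I2]3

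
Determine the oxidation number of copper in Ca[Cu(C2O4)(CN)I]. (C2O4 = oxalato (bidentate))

1 calcium outside the brackets (+2 each) → the complex ion is 2−.
Ligand charges: 1×C2O4 = -2; 1×CN = -1; 1×I = -1; sum -4.
Cu + (-4) = 2− ⇒ Cu is +2.

+2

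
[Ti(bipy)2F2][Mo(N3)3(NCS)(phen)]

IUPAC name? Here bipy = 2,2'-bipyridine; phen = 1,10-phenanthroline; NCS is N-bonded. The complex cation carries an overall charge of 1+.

The complex cation is given as 1+; its ligand charges sum to -2, so Ti = +3.
A 1:1 salt means the anion carries the equal and opposite charge, 1−.
Anion: ligand charges sum to -4; for the ion to be 1−, Mo = +3.

bis(2,2'-bipyridine)difluorotitanium(III) triazidoisothiocyanato(1,10-phenanthroline)molybdate(III)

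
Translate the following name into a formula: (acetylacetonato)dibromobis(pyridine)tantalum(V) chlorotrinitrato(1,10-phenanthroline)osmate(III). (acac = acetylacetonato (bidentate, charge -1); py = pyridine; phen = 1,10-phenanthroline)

[Ta(acac)Br2(py)2][OsCl(NO3)3(phen)]2

Cation [Ta…]: ligand charges -3, Ta(V) ⇒ ion charge 2+.
Anion [Os…]: ligand charges -4, Os(III) ⇒ ion charge 1−.
One 2+ cation requires 2 of the 1− anion.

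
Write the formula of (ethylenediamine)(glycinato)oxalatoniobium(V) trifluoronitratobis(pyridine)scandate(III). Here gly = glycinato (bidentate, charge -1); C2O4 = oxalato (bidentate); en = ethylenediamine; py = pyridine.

Cation [Nb…]: ligand charges -3, Nb(V) ⇒ ion charge 2+.
Anion [Sc…]: ligand charges -4, Sc(III) ⇒ ion charge 1−.
One 2+ cation requires 2 of the 1− anion.

[Nb(C2O4)(en)(gly)][ScF3(NO3)(py)2]2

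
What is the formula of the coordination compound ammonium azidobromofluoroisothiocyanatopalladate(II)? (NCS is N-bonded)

(NH4)2[PdBrF(N3)(NCS)]

Ligands: 1 fluoro (F, -1), 1 azido (N3, -1), 1 isothiocyanato (NCS, -1), 1 bromo (Br, -1). Ligand charge sum = -4.
With Pd in oxidation state +2, the complex ion is [Pd...]^2−.
Charge balance with ammonium (+1) requires 1 complex ion per 2 ammonium.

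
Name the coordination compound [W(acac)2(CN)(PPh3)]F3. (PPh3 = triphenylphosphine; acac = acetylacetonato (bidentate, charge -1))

bis(acetylacetonato)cyano(triphenylphosphine)tungsten(VI) fluoride

The 3 fluoride counter-ions carry a total charge of -3, so each complex ion is 3+.
Ligand charges: 1×cyano (-1 each), 1×triphenylphosphine (neutral), 2×acetylacetonato (-1 each); total -3. So W + (-3) = 3+, giving W = +6.
Ligands are named alphabetically: acetylacetonato before cyano before triphenylphosphine.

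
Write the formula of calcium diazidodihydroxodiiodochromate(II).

Ca2[CrI2(N3)2(OH)2]

Ligands: 2 azido (N3, -1), 2 hydroxo (OH, -1), 2 iodo (I, -1). Ligand charge sum = -6.
Charge balance with calcium (+2) requires 1 complex ion per 2 calcium.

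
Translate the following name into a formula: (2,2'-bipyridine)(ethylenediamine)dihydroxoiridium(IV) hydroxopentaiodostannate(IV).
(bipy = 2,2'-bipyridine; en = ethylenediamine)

[Ir(bipy)(en)(OH)2][SnI5(OH)]

Cation [Ir…]: ligand charges -2, Ir(IV) ⇒ ion charge 2+.
Anion [Sn…]: ligand charges -6, Sn(IV) ⇒ ion charge 2−.
One 2+ cation balances one 2− anion.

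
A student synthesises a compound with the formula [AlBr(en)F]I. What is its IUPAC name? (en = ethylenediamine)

bromo(ethylenediamine)fluoroaluminium(III) iodide

The 1 iodide counter-ion carries a total charge of -1, so each complex ion is 1+.
Ligand charges: 1×bromo (-1 each), 1×fluoro (-1 each), 1×ethylenediamine (neutral); total -2. So Al + (-2) = 1+, giving Al = +3.
Ligands are named alphabetically: bromo before ethylenediamine before fluoro.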